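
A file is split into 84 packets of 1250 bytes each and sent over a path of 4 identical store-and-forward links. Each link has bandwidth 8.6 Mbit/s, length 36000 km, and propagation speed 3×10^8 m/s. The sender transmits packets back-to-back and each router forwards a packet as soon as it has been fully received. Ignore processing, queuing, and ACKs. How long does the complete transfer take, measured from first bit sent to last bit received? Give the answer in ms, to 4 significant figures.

Per-hop transmission t_tx = L/R = 10000/8600000 = 1.16279 ms.
Per-hop propagation t_prop = 36000000/300000000 = 120 ms.
Pipeline fill: first packet needs 4·t_tx to clear all hops; remaining 83 packets each add one t_tx.
Total = (4+84-1)·t_tx + 4·t_prop = 87·1.16279 + 4·120 = 581.2 ms.

581.2 ms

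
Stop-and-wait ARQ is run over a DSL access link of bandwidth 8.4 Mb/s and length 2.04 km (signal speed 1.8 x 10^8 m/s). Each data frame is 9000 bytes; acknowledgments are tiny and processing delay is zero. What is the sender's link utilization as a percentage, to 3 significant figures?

t_tx = L/R = 72000/8400000 = 0.00857143 s.
t_prop = 2040/180000000 = 1.13333e-05 s; RTT = 2.26667e-05 s.
Cycle = t_tx + RTT = 0.0085941 s.
Utilization = t_tx / cycle = 0.00857143/0.0085941 = 99.7 %.

99.7 %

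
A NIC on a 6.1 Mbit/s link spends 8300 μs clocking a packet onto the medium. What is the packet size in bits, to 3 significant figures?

L = R × t_tx = 6100000 b/s × 0.0083 s = 50630 bits.

50600 bits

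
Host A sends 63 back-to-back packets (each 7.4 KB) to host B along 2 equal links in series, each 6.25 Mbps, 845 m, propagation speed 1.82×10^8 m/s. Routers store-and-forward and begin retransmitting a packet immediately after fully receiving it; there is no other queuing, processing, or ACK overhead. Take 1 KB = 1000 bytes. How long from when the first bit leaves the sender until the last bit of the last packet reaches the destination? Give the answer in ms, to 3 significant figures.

Per-hop transmission t_tx = L/R = 59200/6250000 = 9.472 ms.
Per-hop propagation t_prop = 845/182000000 = 0.00464286 ms.
Pipeline fill: first packet needs 2·t_tx to clear all hops; remaining 62 packets each add one t_tx.
Total = (2+63-1)·t_tx + 2·t_prop = 64·9.472 + 2·0.00464286 = 606 ms.

606 ms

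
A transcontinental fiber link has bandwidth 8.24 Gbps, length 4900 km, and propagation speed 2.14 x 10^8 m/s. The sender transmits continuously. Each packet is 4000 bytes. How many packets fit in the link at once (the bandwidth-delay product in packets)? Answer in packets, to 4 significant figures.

Propagation delay = 4900000 / 214000000 = 0.0228972 s.
BDP = R × t_prop = 8240000000 × 0.0228972 = 188673000 bits.
In packets of 32000 bits: 5896 packets.

5896 packets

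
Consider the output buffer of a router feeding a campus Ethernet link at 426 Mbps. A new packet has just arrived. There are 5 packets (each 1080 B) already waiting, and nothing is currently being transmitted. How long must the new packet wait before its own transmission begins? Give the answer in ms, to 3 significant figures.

0.101 ms

Each queued packet: L/R = 8640/426000000 = 0.0202817 ms.
5 queued → 0.101408 ms.
Queuing delay = 0.101 ms.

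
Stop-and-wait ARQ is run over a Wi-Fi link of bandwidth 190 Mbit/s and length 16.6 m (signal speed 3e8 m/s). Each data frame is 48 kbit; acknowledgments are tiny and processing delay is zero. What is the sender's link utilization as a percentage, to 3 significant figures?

t_tx = L/R = 48000/190000000 = 0.000252632 s.
t_prop = 16.6/300000000 = 5.53333e-08 s; RTT = 1.10667e-07 s.
Cycle = t_tx + RTT = 0.000252742 s.
Utilization = t_tx / cycle = 0.000252632/0.000252742 = 100 %.

100 %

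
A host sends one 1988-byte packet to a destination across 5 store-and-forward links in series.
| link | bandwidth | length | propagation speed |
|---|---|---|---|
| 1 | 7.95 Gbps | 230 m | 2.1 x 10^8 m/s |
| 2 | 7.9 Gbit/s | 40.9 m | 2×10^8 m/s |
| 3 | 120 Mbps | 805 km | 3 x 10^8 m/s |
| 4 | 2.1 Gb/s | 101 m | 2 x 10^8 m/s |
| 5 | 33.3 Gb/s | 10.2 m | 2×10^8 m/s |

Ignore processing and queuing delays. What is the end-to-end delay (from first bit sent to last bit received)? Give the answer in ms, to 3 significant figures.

2.83 ms

L = 1988 × 8 = 15904 bits.
Transmission delays (L/R per hop): 0.0020005, 0.00201316, 0.132533, 0.00757333, 0.000477598 ms; sum = 0.144598 ms.
Propagation delays (d/s per hop): 0.00109524, 0.0002045, 2.68333, 0.000505, 5.1e-05 ms; sum = 2.68519 ms.
End-to-end = 2.83 ms.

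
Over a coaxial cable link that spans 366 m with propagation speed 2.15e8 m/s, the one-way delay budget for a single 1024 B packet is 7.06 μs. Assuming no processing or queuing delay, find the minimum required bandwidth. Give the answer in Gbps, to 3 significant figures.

1.53 Gbps

L = 8192 bits.
Propagation delay = 366 / 215000000 = 1.70233 μs.
Transmission budget = 7.06 − 1.70233 = 5.35767 μs.
R ≥ L / t_tx = 8192 bits / 5.35767e-06 s = 1.53 Gbps.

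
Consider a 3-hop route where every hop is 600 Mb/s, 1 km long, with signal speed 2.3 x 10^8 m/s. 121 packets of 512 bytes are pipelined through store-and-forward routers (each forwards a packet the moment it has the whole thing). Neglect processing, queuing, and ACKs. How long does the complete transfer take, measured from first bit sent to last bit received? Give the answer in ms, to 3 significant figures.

0.853 ms

Per-hop transmission t_tx = L/R = 4096/600000000 = 0.00682667 ms.
Per-hop propagation t_prop = 1000/2.3e+08 = 0.00434783 ms.
Pipeline fill: first packet needs 3·t_tx to clear all hops; remaining 120 packets each add one t_tx.
Total = (3+121-1)·t_tx + 3·t_prop = 123·0.00682667 + 3·0.00434783 = 0.853 ms.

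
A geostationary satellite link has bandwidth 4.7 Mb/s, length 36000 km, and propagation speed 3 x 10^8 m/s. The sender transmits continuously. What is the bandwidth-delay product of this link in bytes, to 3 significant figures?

70500 bytes

Propagation delay = 36000000 / 300000000 = 0.12 s.
BDP = R × t_prop = 4700000 × 0.12 = 564000 bits.
In bytes: 564000/8 = 70500 bytes.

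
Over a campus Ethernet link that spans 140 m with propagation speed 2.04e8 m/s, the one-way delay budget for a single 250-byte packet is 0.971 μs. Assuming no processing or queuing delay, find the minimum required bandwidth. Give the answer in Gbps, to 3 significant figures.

L = 2000 bits.
Propagation delay = 140 / 204000000 = 0.686275 μs.
Transmission budget = 0.971 − 0.686275 = 0.284725 μs.
R ≥ L / t_tx = 2000 bits / 2.84725e-07 s = 7.02 Gbps.

7.02 Gbps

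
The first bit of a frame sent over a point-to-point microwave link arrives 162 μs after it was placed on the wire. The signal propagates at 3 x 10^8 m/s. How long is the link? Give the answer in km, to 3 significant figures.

d = s × t_prop = 300000000 × 0.000162 = 48.6 km.

48.6 km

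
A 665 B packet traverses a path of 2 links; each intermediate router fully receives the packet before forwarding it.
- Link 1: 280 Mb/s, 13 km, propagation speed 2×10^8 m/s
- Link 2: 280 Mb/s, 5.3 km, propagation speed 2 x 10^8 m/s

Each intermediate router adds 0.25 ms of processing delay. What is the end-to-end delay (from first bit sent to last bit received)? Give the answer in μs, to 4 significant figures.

L = 665 × 8 = 5320 bits.
Transmission delay per hop = L/R = 5320/280000000 = 19 μs; 2 hops → 38 μs.
Propagation delays (d/s per hop): 65, 26.5 μs; sum = 91.5 μs.
Processing at 1 router(s): 1 × 0.25 ms = 250 μs.
End-to-end = 379.5 μs.

379.5 μs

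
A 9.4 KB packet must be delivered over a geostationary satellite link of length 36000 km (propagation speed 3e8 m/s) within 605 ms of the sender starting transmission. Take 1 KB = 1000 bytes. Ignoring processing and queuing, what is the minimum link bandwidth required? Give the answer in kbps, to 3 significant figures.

155 kbps

L = 75200 bits.
Propagation delay = 36000000 / 300000000 = 120 ms.
Transmission budget = 605 − 120 = 485 ms.
R ≥ L / t_tx = 75200 bits / 0.485 s = 155 kbps.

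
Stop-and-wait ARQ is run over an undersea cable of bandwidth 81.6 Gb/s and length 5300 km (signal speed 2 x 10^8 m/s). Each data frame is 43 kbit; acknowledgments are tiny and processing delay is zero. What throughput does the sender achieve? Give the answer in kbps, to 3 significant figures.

t_tx = L/R = 43000/81600000000 = 5.26961e-07 s.
t_prop = 5300000/200000000 = 0.0265 s; RTT = 0.053 s.
Cycle = t_tx + RTT = 0.0530005 s.
Throughput = L / cycle = 43000 / 0.0530005 = 811 kbps.

811 kbps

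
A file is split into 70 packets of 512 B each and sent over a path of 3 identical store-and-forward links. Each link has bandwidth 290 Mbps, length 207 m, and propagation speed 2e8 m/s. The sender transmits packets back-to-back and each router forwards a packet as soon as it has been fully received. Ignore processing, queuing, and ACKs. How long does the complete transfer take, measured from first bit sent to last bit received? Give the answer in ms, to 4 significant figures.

1.020 ms

Per-hop transmission t_tx = L/R = 4096/290000000 = 0.0141241 ms.
Per-hop propagation t_prop = 207/200000000 = 0.001035 ms.
Pipeline fill: first packet needs 3·t_tx to clear all hops; remaining 69 packets each add one t_tx.
Total = (3+70-1)·t_tx + 3·t_prop = 72·0.0141241 + 3·0.001035 = 1.020 ms.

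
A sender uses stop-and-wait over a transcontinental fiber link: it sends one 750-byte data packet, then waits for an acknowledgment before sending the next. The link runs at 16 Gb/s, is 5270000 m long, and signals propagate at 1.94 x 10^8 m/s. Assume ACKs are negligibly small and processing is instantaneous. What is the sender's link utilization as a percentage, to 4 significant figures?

t_tx = L/R = 6000/16000000000 = 3.75e-07 s.
t_prop = 5270000/194000000 = 0.0271649 s; RTT = 0.0543299 s.
Cycle = t_tx + RTT = 0.0543303 s.
Utilization = t_tx / cycle = 3.75e-07/0.0543303 = 0.0006902 %.

0.0006902 %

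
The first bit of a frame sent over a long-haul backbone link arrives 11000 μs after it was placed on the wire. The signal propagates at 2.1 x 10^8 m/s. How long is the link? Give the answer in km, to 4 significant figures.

2310 km

d = s × t_prop = 210000000 × 0.011 = 2310 km.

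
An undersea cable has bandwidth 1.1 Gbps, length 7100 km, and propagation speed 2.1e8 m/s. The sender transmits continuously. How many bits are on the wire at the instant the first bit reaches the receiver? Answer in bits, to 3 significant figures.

37200000 bits

Propagation delay = 7100000 / 210000000 = 0.0338095 s.
BDP = R × t_prop = 1100000000 × 0.0338095 = 37190500 bits.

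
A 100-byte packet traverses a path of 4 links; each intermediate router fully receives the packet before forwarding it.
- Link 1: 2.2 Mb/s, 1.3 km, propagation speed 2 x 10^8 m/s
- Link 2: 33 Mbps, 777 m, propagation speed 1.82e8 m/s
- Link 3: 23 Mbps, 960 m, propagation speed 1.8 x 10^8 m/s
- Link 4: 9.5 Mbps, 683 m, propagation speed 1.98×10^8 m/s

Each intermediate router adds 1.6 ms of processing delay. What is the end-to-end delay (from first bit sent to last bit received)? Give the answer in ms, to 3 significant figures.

5.33 ms

L = 100 × 8 = 800 bits.
Transmission delays (L/R per hop): 0.363636, 0.0242424, 0.0347826, 0.0842105 ms; sum = 0.506872 ms.
Propagation delays (d/s per hop): 0.0065, 0.00426923, 0.00533333, 0.00344949 ms; sum = 0.0195521 ms.
Processing at 3 router(s): 3 × 1.6 ms = 4.8 ms.
End-to-end = 5.33 ms.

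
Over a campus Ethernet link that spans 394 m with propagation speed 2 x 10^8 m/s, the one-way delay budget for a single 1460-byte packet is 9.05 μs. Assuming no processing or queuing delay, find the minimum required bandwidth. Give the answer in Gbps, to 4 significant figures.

1.650 Gbps

L = 11680 bits.
Propagation delay = 394 / 200000000 = 1.97 μs.
Transmission budget = 9.05 − 1.97 = 7.08 μs.
R ≥ L / t_tx = 11680 bits / 7.08e-06 s = 1.650 Gbps.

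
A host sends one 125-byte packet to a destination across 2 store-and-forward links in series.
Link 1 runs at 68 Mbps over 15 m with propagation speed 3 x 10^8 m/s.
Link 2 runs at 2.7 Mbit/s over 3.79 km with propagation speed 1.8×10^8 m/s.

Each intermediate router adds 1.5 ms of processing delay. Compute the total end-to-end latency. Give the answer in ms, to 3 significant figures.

1.91 ms

L = 125 × 8 = 1000 bits.
Transmission delays (L/R per hop): 0.0147059, 0.37037 ms; sum = 0.385076 ms.
Propagation delays (d/s per hop): 5e-05, 0.0210556 ms; sum = 0.0211056 ms.
Processing at 1 router(s): 1 × 1.5 ms = 1.5 ms.
End-to-end = 1.91 ms.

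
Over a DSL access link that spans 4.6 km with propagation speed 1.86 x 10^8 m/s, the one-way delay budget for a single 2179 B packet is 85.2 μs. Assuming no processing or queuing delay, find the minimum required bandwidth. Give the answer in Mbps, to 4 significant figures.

288.3 Mbps

L = 17432 bits.
Propagation delay = 4600 / 186000000 = 24.7312 μs.
Transmission budget = 85.2 − 24.7312 = 60.4688 μs.
R ≥ L / t_tx = 17432 bits / 6.04688e-05 s = 288.3 Mbps.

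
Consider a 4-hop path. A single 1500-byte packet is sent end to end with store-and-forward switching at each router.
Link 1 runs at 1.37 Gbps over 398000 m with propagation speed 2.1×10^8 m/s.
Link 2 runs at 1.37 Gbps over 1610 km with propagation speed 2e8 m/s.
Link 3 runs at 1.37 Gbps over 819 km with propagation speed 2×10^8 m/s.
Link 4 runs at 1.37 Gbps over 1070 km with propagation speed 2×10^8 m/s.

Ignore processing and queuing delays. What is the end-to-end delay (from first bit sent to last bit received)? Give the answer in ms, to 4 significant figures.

L = 1500 × 8 = 12000 bits.
Transmission delay per hop = L/R = 12000/1370000000 = 0.00875912 ms; 4 hops → 0.0350365 ms.
Propagation delays (d/s per hop): 1.89524, 8.05, 4.095, 5.35 ms; sum = 19.3902 ms.
End-to-end = 19.43 ms.

19.43 ms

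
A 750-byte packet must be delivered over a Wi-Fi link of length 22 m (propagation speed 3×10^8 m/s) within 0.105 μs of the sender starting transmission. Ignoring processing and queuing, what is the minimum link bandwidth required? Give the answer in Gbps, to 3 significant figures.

L = 6000 bits.
Propagation delay = 22 / 300000000 = 0.0733333 μs.
Transmission budget = 0.105 − 0.0733333 = 0.0316667 μs.
R ≥ L / t_tx = 6000 bits / 3.16667e-08 s = 189 Gbps.

189 Gbps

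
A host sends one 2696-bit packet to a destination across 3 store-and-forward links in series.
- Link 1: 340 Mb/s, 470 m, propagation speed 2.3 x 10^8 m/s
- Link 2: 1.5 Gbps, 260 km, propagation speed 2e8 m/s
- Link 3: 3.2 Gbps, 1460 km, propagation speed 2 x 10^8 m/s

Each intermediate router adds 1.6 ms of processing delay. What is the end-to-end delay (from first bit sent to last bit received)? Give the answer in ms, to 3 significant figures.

Transmission delays (L/R per hop): 0.00792941, 0.00179733, 0.0008425 ms; sum = 0.0105692 ms.
Propagation delays (d/s per hop): 0.00204348, 1.3, 7.3 ms; sum = 8.60204 ms.
Processing at 2 router(s): 2 × 1.6 ms = 3.2 ms.
End-to-end = 11.8 ms.

11.8 ms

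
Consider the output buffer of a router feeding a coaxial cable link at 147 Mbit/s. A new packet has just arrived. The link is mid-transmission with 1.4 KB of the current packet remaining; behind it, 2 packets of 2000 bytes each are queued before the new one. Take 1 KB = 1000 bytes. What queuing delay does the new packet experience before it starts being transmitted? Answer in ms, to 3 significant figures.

Each queued packet: L/R = 16000/147000000 = 0.108844 ms.
2 queued → 0.217687 ms.
Plus remaining 11200 bits of current packet: 0.0761905 ms.
Queuing delay = 0.294 ms.

0.294 ms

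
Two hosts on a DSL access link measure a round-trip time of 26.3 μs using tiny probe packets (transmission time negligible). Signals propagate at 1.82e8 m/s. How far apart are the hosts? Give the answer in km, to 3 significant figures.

One-way propagation = RTT/2 = 13.15 μs.
d = s × t = 182000000 × 1.315e-05 = 2.39 km.

2.39 km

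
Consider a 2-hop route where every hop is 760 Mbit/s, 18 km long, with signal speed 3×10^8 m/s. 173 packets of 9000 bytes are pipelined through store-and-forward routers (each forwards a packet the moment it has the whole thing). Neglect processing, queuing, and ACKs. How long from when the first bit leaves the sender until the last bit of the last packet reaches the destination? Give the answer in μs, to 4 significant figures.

Per-hop transmission t_tx = L/R = 72000/760000000 = 94.7368 μs.
Per-hop propagation t_prop = 18000/300000000 = 60 μs.
Pipeline fill: first packet needs 2·t_tx to clear all hops; remaining 172 packets each add one t_tx.
Total = (2+173-1)·t_tx + 2·t_prop = 174·94.7368 + 2·60 = 16600 μs.

16600 μs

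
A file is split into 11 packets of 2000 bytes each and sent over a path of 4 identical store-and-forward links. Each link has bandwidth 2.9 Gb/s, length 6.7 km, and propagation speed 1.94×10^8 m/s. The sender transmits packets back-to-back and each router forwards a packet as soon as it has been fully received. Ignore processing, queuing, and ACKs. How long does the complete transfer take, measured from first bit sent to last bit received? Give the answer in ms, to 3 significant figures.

0.215 ms

Per-hop transmission t_tx = L/R = 16000/2900000000 = 0.00551724 ms.
Per-hop propagation t_prop = 6700/194000000 = 0.0345361 ms.
Pipeline fill: first packet needs 4·t_tx to clear all hops; remaining 10 packets each add one t_tx.
Total = (4+11-1)·t_tx + 4·t_prop = 14·0.00551724 + 4·0.0345361 = 0.215 ms.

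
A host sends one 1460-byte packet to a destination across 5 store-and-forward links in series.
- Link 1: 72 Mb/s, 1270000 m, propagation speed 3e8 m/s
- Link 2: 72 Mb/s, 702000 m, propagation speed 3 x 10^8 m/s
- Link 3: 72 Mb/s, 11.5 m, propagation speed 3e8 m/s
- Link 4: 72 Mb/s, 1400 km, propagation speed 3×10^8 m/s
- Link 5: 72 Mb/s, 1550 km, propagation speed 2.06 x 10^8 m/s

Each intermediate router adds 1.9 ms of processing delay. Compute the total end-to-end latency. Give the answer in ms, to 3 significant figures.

27.2 ms

L = 1460 × 8 = 11680 bits.
Transmission delay per hop = L/R = 11680/72000000 = 0.162222 ms; 5 hops → 0.811111 ms.
Propagation delays (d/s per hop): 4.23333, 2.34, 3.83333e-05, 4.66667, 7.52427 ms; sum = 18.7643 ms.
Processing at 4 router(s): 4 × 1.9 ms = 7.6 ms.
End-to-end = 27.2 ms.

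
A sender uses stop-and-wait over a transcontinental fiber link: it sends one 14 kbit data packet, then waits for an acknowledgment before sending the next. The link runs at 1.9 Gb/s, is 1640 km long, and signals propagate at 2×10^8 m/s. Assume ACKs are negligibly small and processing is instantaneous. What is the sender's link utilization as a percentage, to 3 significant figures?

t_tx = L/R = 14000/1900000000 = 7.36842e-06 s.
t_prop = 1640000/200000000 = 0.0082 s; RTT = 0.0164 s.
Cycle = t_tx + RTT = 0.0164074 s.
Utilization = t_tx / cycle = 7.36842e-06/0.0164074 = 0.0449 %.

0.0449 %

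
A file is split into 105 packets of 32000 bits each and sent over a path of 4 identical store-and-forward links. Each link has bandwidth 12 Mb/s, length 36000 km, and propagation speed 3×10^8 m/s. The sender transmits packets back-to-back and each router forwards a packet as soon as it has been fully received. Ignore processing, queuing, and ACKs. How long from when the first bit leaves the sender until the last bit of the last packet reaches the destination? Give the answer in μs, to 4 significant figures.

Per-hop transmission t_tx = L/R = 32000/12000000 = 2666.67 μs.
Per-hop propagation t_prop = 36000000/300000000 = 120000 μs.
Pipeline fill: first packet needs 4·t_tx to clear all hops; remaining 104 packets each add one t_tx.
Total = (4+105-1)·t_tx + 4·t_prop = 108·2666.67 + 4·120000 = 768000 μs.

768000 μs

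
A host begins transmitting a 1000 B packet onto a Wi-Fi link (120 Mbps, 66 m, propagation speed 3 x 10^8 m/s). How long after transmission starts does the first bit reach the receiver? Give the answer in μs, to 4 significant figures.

First bit experiences only propagation delay: d/s = 66/300000000 = 0.2200 μs.

0.2200 μs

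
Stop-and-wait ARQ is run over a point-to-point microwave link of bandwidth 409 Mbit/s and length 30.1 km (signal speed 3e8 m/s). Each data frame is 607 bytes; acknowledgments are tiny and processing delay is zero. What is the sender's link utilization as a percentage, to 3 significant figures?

5.59 %

t_tx = L/R = 4856/409000000 = 1.18729e-05 s.
t_prop = 30100/300000000 = 0.000100333 s; RTT = 0.000200667 s.
Cycle = t_tx + RTT = 0.00021254 s.
Utilization = t_tx / cycle = 1.18729e-05/0.00021254 = 5.59 %.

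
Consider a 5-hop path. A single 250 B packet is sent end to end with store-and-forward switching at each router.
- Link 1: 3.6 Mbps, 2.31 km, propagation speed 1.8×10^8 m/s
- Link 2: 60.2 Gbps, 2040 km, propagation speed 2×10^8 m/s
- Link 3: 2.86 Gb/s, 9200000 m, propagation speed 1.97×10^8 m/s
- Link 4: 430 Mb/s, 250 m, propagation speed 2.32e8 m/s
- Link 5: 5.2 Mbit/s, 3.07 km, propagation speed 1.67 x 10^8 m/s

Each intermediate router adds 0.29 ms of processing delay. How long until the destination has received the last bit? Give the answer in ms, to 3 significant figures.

L = 250 × 8 = 2000 bits.
Transmission delays (L/R per hop): 0.555556, 3.32226e-05, 0.000699301, 0.00465116, 0.384615 ms; sum = 0.945555 ms.
Propagation delays (d/s per hop): 0.0128333, 10.2, 46.7005, 0.00107759, 0.0183832 ms; sum = 56.9328 ms.
Processing at 4 router(s): 4 × 0.29 ms = 1.16 ms.
End-to-end = 59.0 ms.

59.0 ms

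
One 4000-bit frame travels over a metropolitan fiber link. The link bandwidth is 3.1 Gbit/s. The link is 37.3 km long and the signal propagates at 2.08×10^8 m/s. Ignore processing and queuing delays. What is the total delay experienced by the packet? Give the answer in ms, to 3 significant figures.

Transmission delay = L/R = 4000 / 3100000000 = 0.00129032 ms.
Propagation delay = d/s = 37300 m / 208000000 m/s = 0.179327 ms.
Total = 0.181 ms.

0.181 ms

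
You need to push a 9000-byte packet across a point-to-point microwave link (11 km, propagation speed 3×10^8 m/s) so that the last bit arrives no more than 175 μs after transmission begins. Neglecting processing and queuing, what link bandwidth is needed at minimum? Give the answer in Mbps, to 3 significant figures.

520 Mbps

L = 72000 bits.
Propagation delay = 11000 / 300000000 = 36.6667 μs.
Transmission budget = 175 − 36.6667 = 138.333 μs.
R ≥ L / t_tx = 72000 bits / 0.000138333 s = 520 Mbps.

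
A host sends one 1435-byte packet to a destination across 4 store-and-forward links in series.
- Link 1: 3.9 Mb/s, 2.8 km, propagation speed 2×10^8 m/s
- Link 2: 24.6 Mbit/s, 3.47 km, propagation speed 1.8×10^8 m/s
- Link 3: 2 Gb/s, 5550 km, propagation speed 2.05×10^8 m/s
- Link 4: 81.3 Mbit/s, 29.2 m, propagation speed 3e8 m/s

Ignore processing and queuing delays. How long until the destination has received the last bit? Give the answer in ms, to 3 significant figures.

30.7 ms

L = 1435 × 8 = 11480 bits.
Transmission delays (L/R per hop): 2.94359, 0.466667, 0.00574, 0.141205 ms; sum = 3.5572 ms.
Propagation delays (d/s per hop): 0.014, 0.0192778, 27.0732, 9.73333e-05 ms; sum = 27.1065 ms.
End-to-end = 30.7 ms.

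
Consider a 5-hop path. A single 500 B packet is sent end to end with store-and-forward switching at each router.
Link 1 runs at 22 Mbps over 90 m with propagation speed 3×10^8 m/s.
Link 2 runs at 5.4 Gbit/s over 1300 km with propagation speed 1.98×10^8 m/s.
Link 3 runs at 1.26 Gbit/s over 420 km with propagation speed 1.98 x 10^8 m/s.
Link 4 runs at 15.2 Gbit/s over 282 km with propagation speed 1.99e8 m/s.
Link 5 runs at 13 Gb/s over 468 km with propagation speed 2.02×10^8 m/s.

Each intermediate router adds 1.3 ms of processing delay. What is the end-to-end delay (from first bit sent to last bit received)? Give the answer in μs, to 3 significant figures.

17800 μs

L = 500 × 8 = 4000 bits.
Transmission delays (L/R per hop): 181.818, 0.740741, 3.1746, 0.263158, 0.307692 μs; sum = 186.304 μs.
Propagation delays (d/s per hop): 0.3, 6565.66, 2121.21, 1417.09, 2316.83 μs; sum = 12421.1 μs.
Processing at 4 router(s): 4 × 1.3 ms = 5200 μs.
End-to-end = 17800 μs.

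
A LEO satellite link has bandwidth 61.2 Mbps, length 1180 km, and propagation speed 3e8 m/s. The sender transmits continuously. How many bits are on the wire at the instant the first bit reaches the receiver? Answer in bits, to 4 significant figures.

Propagation delay = 1180000 / 300000000 = 0.00393333 s.
BDP = R × t_prop = 61200000 × 0.00393333 = 240720 bits.

240700 bits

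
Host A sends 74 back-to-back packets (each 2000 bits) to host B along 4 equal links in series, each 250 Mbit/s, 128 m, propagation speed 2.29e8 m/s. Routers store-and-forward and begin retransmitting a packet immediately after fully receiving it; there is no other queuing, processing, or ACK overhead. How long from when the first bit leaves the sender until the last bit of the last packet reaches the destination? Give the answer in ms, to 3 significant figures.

0.618 ms

Per-hop transmission t_tx = L/R = 2000/250000000 = 0.008 ms.
Per-hop propagation t_prop = 128/229000000 = 0.000558952 ms.
Pipeline fill: first packet needs 4·t_tx to clear all hops; remaining 73 packets each add one t_tx.
Total = (4+74-1)·t_tx + 4·t_prop = 77·0.008 + 4·0.000558952 = 0.618 ms.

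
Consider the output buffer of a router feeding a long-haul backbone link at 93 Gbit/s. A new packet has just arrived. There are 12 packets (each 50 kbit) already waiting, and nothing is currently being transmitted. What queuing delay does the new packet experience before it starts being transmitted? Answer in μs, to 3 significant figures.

6.45 μs

Each queued packet: L/R = 50000/93000000000 = 0.537634 μs.
12 queued → 6.45161 μs.
Queuing delay = 6.45 μs.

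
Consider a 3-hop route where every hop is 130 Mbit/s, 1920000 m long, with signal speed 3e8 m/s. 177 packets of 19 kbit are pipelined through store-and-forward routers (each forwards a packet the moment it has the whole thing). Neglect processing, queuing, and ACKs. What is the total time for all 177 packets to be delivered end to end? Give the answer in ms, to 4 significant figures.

Per-hop transmission t_tx = L/R = 19000/130000000 = 0.146154 ms.
Per-hop propagation t_prop = 1920000/300000000 = 6.4 ms.
Pipeline fill: first packet needs 3·t_tx to clear all hops; remaining 176 packets each add one t_tx.
Total = (3+177-1)·t_tx + 3·t_prop = 179·0.146154 + 3·6.4 = 45.36 ms.

45.36 ms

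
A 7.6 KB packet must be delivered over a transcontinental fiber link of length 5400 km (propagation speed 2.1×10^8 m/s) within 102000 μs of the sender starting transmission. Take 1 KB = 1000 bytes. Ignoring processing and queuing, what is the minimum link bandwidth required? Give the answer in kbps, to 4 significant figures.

797.0 kbps

L = 60800 bits.
Propagation delay = 5400000 / 210000000 = 25714.3 μs.
Transmission budget = 102000 − 25714.3 = 76285.7 μs.
R ≥ L / t_tx = 60800 bits / 0.0762857 s = 797.0 kbps.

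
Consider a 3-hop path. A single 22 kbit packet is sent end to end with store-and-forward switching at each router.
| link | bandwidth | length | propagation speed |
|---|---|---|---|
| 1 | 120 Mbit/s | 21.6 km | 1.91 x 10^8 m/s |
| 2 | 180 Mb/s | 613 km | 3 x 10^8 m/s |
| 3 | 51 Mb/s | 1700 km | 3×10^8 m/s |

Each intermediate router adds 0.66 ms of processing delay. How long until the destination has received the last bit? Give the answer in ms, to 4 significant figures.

L = 22000 bits.
Transmission delays (L/R per hop): 0.183333, 0.122222, 0.431373 ms; sum = 0.736928 ms.
Propagation delays (d/s per hop): 0.113089, 2.04333, 5.66667 ms; sum = 7.82309 ms.
Processing at 2 router(s): 2 × 0.66 ms = 1.32 ms.
End-to-end = 9.880 ms.

9.880 ms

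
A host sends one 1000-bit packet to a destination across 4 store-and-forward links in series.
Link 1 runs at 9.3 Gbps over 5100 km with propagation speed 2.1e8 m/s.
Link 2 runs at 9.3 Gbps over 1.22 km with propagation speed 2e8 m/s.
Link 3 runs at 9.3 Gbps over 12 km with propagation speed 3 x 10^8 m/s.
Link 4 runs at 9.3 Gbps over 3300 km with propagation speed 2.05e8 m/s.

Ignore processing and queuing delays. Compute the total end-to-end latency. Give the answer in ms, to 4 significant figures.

40.43 ms

Transmission delay per hop = L/R = 1000/9300000000 = 0.000107527 ms; 4 hops → 0.000430108 ms.
Propagation delays (d/s per hop): 24.2857, 0.0061, 0.04, 16.0976 ms; sum = 40.4294 ms.
End-to-end = 40.43 ms.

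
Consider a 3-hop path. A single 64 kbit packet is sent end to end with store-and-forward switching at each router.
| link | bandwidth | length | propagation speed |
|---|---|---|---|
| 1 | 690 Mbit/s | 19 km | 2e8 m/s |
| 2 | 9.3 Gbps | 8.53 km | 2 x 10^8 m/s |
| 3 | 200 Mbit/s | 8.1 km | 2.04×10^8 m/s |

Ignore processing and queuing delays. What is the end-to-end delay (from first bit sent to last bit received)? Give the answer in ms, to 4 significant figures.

L = 64000 bits.
Transmission delays (L/R per hop): 0.0927536, 0.00688172, 0.32 ms; sum = 0.419635 ms.
Propagation delays (d/s per hop): 0.095, 0.04265, 0.0397059 ms; sum = 0.177356 ms.
End-to-end = 0.5970 ms.

0.5970 ms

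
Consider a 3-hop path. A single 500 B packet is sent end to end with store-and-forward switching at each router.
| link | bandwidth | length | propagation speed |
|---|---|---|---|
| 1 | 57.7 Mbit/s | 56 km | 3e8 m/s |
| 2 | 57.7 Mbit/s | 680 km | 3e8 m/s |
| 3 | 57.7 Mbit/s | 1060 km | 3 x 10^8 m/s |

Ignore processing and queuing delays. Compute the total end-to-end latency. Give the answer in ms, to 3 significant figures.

L = 500 × 8 = 4000 bits.
Transmission delay per hop = L/R = 4000/57700000 = 0.0693241 ms; 3 hops → 0.207972 ms.
Propagation delays (d/s per hop): 0.186667, 2.26667, 3.53333 ms; sum = 5.98667 ms.
End-to-end = 6.19 ms.

6.19 ms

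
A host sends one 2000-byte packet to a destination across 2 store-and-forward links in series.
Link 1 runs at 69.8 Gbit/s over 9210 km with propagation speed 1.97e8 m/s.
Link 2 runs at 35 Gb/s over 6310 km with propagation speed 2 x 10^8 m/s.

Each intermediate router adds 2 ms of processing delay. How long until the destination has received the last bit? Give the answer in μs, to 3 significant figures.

L = 2000 × 8 = 16000 bits.
Transmission delays (L/R per hop): 0.229226, 0.457143 μs; sum = 0.686369 μs.
Propagation delays (d/s per hop): 46751.3, 31550 μs; sum = 78301.3 μs.
Processing at 1 router(s): 1 × 2 ms = 2000 μs.
End-to-end = 80300 μs.

80300 μs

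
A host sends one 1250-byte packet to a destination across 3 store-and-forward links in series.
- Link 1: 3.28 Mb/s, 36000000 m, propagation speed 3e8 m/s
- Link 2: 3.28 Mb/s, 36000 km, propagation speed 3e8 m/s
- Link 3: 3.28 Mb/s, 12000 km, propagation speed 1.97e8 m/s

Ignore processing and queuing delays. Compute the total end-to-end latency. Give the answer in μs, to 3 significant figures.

310000 μs

L = 1250 × 8 = 10000 bits.
Transmission delay per hop = L/R = 10000/3280000 = 3048.78 μs; 3 hops → 9146.34 μs.
Propagation delays (d/s per hop): 120000, 120000, 60913.7 μs; sum = 300914 μs.
End-to-end = 310000 μs.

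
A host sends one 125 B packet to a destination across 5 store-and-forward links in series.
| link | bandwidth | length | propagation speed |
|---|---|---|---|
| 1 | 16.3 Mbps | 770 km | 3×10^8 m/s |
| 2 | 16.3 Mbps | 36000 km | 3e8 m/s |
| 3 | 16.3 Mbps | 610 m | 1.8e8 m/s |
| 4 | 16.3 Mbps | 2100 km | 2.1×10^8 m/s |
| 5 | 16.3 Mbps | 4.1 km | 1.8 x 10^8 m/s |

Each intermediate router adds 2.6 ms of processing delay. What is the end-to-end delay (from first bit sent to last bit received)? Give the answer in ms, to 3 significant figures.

143 ms

L = 125 × 8 = 1000 bits.
Transmission delay per hop = L/R = 1000/16300000 = 0.0613497 ms; 5 hops → 0.306748 ms.
Propagation delays (d/s per hop): 2.56667, 120, 0.00338889, 10, 0.0227778 ms; sum = 132.593 ms.
Processing at 4 router(s): 4 × 2.6 ms = 10.4 ms.
End-to-end = 143 ms.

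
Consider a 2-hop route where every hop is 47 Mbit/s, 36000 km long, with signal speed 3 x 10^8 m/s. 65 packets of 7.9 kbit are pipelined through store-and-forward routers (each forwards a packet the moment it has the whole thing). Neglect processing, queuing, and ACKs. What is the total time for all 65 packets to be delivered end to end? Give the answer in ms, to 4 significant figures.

Per-hop transmission t_tx = L/R = 7900/47000000 = 0.168085 ms.
Per-hop propagation t_prop = 36000000/300000000 = 120 ms.
Pipeline fill: first packet needs 2·t_tx to clear all hops; remaining 64 packets each add one t_tx.
Total = (2+65-1)·t_tx + 2·t_prop = 66·0.168085 + 2·120 = 251.1 ms.

251.1 ms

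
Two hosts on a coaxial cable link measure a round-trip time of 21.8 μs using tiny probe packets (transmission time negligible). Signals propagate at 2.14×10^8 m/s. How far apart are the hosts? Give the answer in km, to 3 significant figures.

2.33 km

One-way propagation = RTT/2 = 10.9 μs.
d = s × t = 214000000 × 1.09e-05 = 2.33 km.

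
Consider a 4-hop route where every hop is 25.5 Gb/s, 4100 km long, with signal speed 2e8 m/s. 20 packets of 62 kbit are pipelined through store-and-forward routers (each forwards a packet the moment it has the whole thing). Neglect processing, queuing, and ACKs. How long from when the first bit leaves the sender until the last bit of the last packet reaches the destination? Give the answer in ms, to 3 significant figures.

82.1 ms

Per-hop transmission t_tx = L/R = 62000/25500000000 = 0.00243137 ms.
Per-hop propagation t_prop = 4100000/200000000 = 20.5 ms.
Pipeline fill: first packet needs 4·t_tx to clear all hops; remaining 19 packets each add one t_tx.
Total = (4+20-1)·t_tx + 4·t_prop = 23·0.00243137 + 4·20.5 = 82.1 ms.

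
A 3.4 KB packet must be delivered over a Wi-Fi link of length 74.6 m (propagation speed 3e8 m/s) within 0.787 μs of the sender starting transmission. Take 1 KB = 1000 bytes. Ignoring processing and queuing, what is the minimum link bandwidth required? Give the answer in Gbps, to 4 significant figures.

L = 27200 bits.
Propagation delay = 74.6 / 300000000 = 0.248667 μs.
Transmission budget = 0.787 − 0.248667 = 0.538333 μs.
R ≥ L / t_tx = 27200 bits / 5.38333e-07 s = 50.53 Gbps.

50.53 Gbps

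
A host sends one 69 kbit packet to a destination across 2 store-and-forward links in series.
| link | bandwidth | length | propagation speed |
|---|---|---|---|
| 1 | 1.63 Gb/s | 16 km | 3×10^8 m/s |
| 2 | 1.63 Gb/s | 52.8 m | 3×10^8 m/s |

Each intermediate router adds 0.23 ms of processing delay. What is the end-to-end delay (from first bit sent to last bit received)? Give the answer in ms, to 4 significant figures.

0.3682 ms

L = 69000 bits.
Transmission delay per hop = L/R = 69000/1630000000 = 0.0423313 ms; 2 hops → 0.0846626 ms.
Propagation delays (d/s per hop): 0.0533333, 0.000176 ms; sum = 0.0535093 ms.
Processing at 1 router(s): 1 × 0.23 ms = 0.23 ms.
End-to-end = 0.3682 ms.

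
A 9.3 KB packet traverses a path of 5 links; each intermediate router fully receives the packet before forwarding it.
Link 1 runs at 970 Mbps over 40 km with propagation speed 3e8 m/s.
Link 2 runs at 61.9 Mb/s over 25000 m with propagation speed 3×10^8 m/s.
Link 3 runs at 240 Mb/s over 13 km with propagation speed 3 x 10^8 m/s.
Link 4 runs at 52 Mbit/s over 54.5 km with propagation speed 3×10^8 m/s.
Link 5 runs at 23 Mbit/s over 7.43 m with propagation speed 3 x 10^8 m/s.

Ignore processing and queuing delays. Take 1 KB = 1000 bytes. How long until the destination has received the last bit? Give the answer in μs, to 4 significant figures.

6696 μs

L = 74400 bits.
Transmission delays (L/R per hop): 76.701, 1201.94, 310, 1430.77, 3234.78 μs; sum = 6254.19 μs.
Propagation delays (d/s per hop): 133.333, 83.3333, 43.3333, 181.667, 0.0247667 μs; sum = 441.691 μs.
End-to-end = 6696 μs.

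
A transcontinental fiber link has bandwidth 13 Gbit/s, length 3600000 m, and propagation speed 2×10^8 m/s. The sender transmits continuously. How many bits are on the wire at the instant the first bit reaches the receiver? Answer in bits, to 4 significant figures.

Propagation delay = 3600000 / 200000000 = 0.018 s.
BDP = R × t_prop = 13000000000 × 0.018 = 234000000 bits.

234000000 bits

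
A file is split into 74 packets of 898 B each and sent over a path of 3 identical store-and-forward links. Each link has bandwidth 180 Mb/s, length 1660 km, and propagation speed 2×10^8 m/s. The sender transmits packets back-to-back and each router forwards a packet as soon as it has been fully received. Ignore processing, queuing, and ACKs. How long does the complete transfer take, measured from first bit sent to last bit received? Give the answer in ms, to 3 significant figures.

27.9 ms

Per-hop transmission t_tx = L/R = 7184/180000000 = 0.0399111 ms.
Per-hop propagation t_prop = 1660000/200000000 = 8.3 ms.
Pipeline fill: first packet needs 3·t_tx to clear all hops; remaining 73 packets each add one t_tx.
Total = (3+74-1)·t_tx + 3·t_prop = 76·0.0399111 + 3·8.3 = 27.9 ms.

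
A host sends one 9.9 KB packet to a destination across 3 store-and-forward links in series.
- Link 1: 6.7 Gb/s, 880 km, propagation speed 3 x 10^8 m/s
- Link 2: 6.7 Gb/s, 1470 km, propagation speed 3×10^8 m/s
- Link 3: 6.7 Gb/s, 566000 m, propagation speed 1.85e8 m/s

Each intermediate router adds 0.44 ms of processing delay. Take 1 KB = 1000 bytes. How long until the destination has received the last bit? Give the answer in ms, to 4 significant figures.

L = 79200 bits.
Transmission delay per hop = L/R = 79200/6700000000 = 0.0118209 ms; 3 hops → 0.0354627 ms.
Propagation delays (d/s per hop): 2.93333, 4.9, 3.05946 ms; sum = 10.8928 ms.
Processing at 2 router(s): 2 × 0.44 ms = 0.88 ms.
End-to-end = 11.81 ms.

11.81 ms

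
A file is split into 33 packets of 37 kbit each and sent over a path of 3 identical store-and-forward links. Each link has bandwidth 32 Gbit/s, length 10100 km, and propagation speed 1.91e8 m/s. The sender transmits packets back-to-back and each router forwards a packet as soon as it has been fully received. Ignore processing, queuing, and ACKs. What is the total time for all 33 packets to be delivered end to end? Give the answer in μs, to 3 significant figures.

159000 μs

Per-hop transmission t_tx = L/R = 37000/32000000000 = 1.15625 μs.
Per-hop propagation t_prop = 10100000/191000000 = 52879.6 μs.
Pipeline fill: first packet needs 3·t_tx to clear all hops; remaining 32 packets each add one t_tx.
Total = (3+33-1)·t_tx + 3·t_prop = 35·1.15625 + 3·52879.6 = 159000 μs.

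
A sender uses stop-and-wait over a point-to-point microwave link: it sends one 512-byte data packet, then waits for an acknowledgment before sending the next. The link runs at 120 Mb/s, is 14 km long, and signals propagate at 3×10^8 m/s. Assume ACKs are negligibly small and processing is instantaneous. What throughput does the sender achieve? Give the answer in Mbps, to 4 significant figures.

t_tx = L/R = 4096/120000000 = 3.41333e-05 s.
t_prop = 14000/300000000 = 4.66667e-05 s; RTT = 9.33333e-05 s.
Cycle = t_tx + RTT = 0.000127467 s.
Throughput = L / cycle = 4096 / 0.000127467 = 32.13 Mbps.

32.13 Mbps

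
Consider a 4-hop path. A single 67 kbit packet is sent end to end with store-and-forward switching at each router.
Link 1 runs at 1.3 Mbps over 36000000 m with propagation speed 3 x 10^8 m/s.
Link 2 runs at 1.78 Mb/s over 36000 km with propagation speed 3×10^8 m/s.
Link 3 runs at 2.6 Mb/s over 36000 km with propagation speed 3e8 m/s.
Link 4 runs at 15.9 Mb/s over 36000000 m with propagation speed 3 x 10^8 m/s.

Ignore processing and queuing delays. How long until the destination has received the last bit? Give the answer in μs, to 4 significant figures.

L = 67000 bits.
Transmission delays (L/R per hop): 51538.5, 37640.4, 25769.2, 4213.84 μs; sum = 119162 μs.
Propagation delays (d/s per hop): 120000, 120000, 120000, 120000 μs; sum = 480000 μs.
End-to-end = 599200 μs.

599200 μs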